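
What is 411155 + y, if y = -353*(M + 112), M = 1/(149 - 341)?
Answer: 71351201/192 ≈ 3.7162e+5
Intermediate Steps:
M = -1/192 (M = 1/(-192) = -1/192 ≈ -0.0052083)
y = -7590559/192 (y = -353*(-1/192 + 112) = -353*21503/192 = -7590559/192 ≈ -39534.)
411155 + y = 411155 - 7590559/192 = 71351201/192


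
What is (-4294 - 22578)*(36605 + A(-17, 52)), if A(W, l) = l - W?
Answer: -985503728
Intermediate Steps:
(-4294 - 22578)*(36605 + A(-17, 52)) = (-4294 - 22578)*(36605 + (52 - 1*(-17))) = -26872*(36605 + (52 + 17)) = -26872*(36605 + 69) = -26872*36674 = -985503728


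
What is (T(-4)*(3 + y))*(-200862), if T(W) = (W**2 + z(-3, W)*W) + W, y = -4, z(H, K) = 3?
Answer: 0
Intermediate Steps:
T(W) = W**2 + 4*W (T(W) = (W**2 + 3*W) + W = W**2 + 4*W)
(T(-4)*(3 + y))*(-200862) = ((-4*(4 - 4))*(3 - 4))*(-200862) = (-4*0*(-1))*(-200862) = (0*(-1))*(-200862) = 0*(-200862) = 0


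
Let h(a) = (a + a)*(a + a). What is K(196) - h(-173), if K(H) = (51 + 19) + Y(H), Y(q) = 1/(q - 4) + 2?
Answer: -22971647/192 ≈ -1.1964e+5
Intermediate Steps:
Y(q) = 2 + 1/(-4 + q) (Y(q) = 1/(-4 + q) + 2 = 2 + 1/(-4 + q))
h(a) = 4*a² (h(a) = (2*a)*(2*a) = 4*a²)
K(H) = 70 + (-7 + 2*H)/(-4 + H) (K(H) = (51 + 19) + (-7 + 2*H)/(-4 + H) = 70 + (-7 + 2*H)/(-4 + H))
K(196) - h(-173) = (-287 + 72*196)/(-4 + 196) - 4*(-173)² = (-287 + 14112)/192 - 4*29929 = (1/192)*13825 - 1*119716 = 13825/192 - 119716 = -22971647/192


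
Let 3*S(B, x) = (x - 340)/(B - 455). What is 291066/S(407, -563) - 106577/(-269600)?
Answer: 3766658972477/81149600 ≈ 46416.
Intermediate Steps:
S(B, x) = (-340 + x)/(3*(-455 + B)) (S(B, x) = ((x - 340)/(B - 455))/3 = ((-340 + x)/(-455 + B))/3 = (-340 + x)/(3*(-455 + B)))
291066/S(407, -563) - 106577/(-269600) = 291066/(((-340 - 563)/(3*(-455 + 407)))) - 106577/(-269600) = 291066/(((⅓)*(-903)/(-48))) - 106577*(-1/269600) = 291066/(((⅓)*(-1/48)*(-903))) + 106577/269600 = 291066/(301/48) + 106577/269600 = 291066*(48/301) + 106577/269600 = 13971168/301 + 106577/269600 = 3766658972477/81149600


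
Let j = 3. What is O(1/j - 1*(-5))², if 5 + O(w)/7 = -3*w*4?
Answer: 233289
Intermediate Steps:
O(w) = -35 - 84*w (O(w) = -35 + 7*(-3*w*4) = -35 + 7*(-12*w) = -35 - 84*w)
O(1/j - 1*(-5))² = (-35 - 84*(1/3 - 1*(-5)))² = (-35 - 84*(⅓ + 5))² = (-35 - 84*16/3)² = (-35 - 448)² = (-483)² = 233289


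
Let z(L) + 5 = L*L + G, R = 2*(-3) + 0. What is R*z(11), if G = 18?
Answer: -804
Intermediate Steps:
R = -6 (R = -6 + 0 = -6)
z(L) = 13 + L**2 (z(L) = -5 + (L*L + 18) = -5 + (L**2 + 18) = -5 + (18 + L**2) = 13 + L**2)
R*z(11) = -6*(13 + 11**2) = -6*(13 + 121) = -6*134 = -804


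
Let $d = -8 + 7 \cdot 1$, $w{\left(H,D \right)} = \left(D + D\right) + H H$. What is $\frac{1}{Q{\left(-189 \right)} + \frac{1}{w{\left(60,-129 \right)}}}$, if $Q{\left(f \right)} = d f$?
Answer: $\frac{3342}{631639} \approx 0.005291$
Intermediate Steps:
$w{\left(H,D \right)} = H^{2} + 2 D$ ($w{\left(H,D \right)} = 2 D + H^{2} = H^{2} + 2 D$)
$d = -1$ ($d = -8 + 7 = -1$)
$Q{\left(f \right)} = - f$
$\frac{1}{Q{\left(-189 \right)} + \frac{1}{w{\left(60,-129 \right)}}} = \frac{1}{\left(-1\right) \left(-189\right) + \frac{1}{60^{2} + 2 \left(-129\right)}} = \frac{1}{189 + \frac{1}{3600 - 258}} = \frac{1}{189 + \frac{1}{3342}} = \frac{1}{\frac{631639}{3342}} = \frac{3342}{631639}$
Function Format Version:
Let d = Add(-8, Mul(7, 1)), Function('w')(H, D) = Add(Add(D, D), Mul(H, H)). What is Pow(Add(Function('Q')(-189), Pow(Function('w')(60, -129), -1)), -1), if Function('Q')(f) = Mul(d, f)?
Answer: Rational(3342, 631639) ≈ 0.0052910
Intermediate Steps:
Function('w')(H, D) = Add(Pow(H, 2), Mul(2, D)) (Function('w')(H, D) = Add(Mul(2, D), Pow(H, 2)) = Add(Pow(H, 2), Mul(2, D)))
d = -1 (d = Add(-8, 7) = -1)
Function('Q')(f) = Mul(-1, f)
Pow(Add(Function('Q')(-189), Pow(Function('w')(60, -129), -1)), -1) = Pow(Add(Mul(-1, -189), Pow(Add(Pow(60, 2), Mul(2, -129)), -1)), -1) = Pow(Add(189, Pow(Add(3600, -258), -1)), -1) = Pow(Add(189, Pow(3342, -1)), -1) = Pow(Add(189, Rational(1, 3342)), -1) = Pow(Rational(631639, 3342), -1) = Rational(3342, 631639)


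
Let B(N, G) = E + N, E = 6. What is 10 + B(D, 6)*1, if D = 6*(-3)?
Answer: -2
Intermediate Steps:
D = -18
B(N, G) = 6 + N
10 + B(D, 6)*1 = 10 + (6 - 18)*1 = 10 - 12*1 = 10 - 12 = -2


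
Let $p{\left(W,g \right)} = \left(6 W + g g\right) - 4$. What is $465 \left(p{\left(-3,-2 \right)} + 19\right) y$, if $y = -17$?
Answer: $-7905$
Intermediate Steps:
$p{\left(W,g \right)} = -4 + g^{2} + 6 W$ ($p{\left(W,g \right)} = \left(6 W + g^{2}\right) - 4 = \left(g^{2} + 6 W\right) - 4 = -4 + g^{2} + 6 W$)
$465 \left(p{\left(-3,-2 \right)} + 19\right) y = 465 \left(\left(-4 + \left(-2\right)^{2} + 6 \left(-3\right)\right) + 19\right) \left(-17\right) = 465 \left(\left(-4 + 4 - 18\right) + 19\right) \left(-17\right) = 465 \left(-18 + 19\right) \left(-17\right) = 465 \cdot 1 \left(-17\right) = 465 \left(-17\right) = -7905$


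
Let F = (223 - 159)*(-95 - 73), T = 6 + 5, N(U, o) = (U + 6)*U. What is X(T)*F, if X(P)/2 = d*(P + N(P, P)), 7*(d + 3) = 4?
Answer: 10340352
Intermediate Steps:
d = -17/7 (d = -3 + (1/7)*4 = -3 + 4/7 = -17/7 ≈ -2.4286)
N(U, o) = U*(6 + U) (N(U, o) = (6 + U)*U = U*(6 + U))
T = 11
F = -10752 (F = 64*(-168) = -10752)
X(P) = -34*P/7 - 34*P*(6 + P)/7 (X(P) = 2*(-17*(P + P*(6 + P))/7) = 2*(-17*P/7 - 17*P*(6 + P)/7) = -34*P/7 - 34*P*(6 + P)/7)
X(T)*F = ((34/7)*11*(-7 - 1*11))*(-10752) = ((34/7)*11*(-7 - 11))*(-10752) = ((34/7)*11*(-18))*(-10752) = -6732/7*(-10752) = 10340352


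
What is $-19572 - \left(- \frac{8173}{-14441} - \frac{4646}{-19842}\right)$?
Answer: $- \frac{2804178649868}{143269161} \approx -19573.0$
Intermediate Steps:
$-19572 - \left(- \frac{8173}{-14441} - \frac{4646}{-19842}\right) = -19572 - \left(\left(-8173\right) \left(- \frac{1}{14441}\right) - - \frac{2323}{9921}\right) = -19572 - \left(\frac{8173}{14441} + \frac{2323}{9921}\right) = -19572 - \frac{114630776}{143269161} = - \frac{2804178649868}{143269161}$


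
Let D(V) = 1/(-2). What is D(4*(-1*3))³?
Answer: -⅛ ≈ -0.12500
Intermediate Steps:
D(V) = -½
D(4*(-1*3))³ = (-½)³ = -⅛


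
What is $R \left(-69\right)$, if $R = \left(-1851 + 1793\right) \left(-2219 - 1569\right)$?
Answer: $-15159576$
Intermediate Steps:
$R = 219704$ ($R = \left(-58\right) \left(-3788\right) = 219704$)
$R \left(-69\right) = 219704 \left(-69\right) = -15159576$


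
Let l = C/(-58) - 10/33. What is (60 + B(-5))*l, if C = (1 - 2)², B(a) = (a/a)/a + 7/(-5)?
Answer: -89498/4785 ≈ -18.704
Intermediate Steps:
B(a) = -7/5 + 1/a (B(a) = 1/a + 7*(-⅕) = 1/a - 7/5 = -7/5 + 1/a)
C = 1 (C = (-1)² = 1)
l = -613/1914 (l = 1/(-58) - 10/33 = 1*(-1/58) - 10*1/33 = -1/58 - 10/33 = -613/1914 ≈ -0.32027)
(60 + B(-5))*l = (60 + (-7/5 + 1/(-5)))*(-613/1914) = (60 + (-7/5 - ⅕))*(-613/1914) = (60 - 8/5)*(-613/1914) = (292/5)*(-613/1914) = -89498/4785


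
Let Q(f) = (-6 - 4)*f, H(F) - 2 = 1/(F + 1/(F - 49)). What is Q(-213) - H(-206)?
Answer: 111786223/52531 ≈ 2128.0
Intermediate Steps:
H(F) = 2 + 1/(F + 1/(-49 + F)) (H(F) = 2 + 1/(F + 1/(F - 49)) = 2 + 1/(F + 1/(-49 + F)))
Q(f) = -10*f
Q(-213) - H(-206) = -10*(-213) - (-47 - 97*(-206) + 2*(-206)**2)/(1 + (-206)**2 - 49*(-206)) = 2130 - (-47 + 19982 + 2*42436)/(1 + 42436 + 10094) = 2130 - (-47 + 19982 + 84872)/52531 = 2130 - 104807/52531 = 111786223/52531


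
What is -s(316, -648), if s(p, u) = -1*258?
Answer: 258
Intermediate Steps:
s(p, u) = -258
-s(316, -648) = -1*(-258) = 258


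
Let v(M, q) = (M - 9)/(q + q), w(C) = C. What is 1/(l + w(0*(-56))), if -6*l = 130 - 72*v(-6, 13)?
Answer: -39/1115 ≈ -0.034978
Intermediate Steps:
v(M, q) = (-9 + M)/(2*q) (v(M, q) = (-9 + M)/((2*q)) = (-9 + M)*(1/(2*q)) = (-9 + M)/(2*q))
l = -1115/39 (l = -(130 - 36*(-9 - 6)/13)/6 = -(130 - 36*(-15)/13)/6 = -(130 - 72*(-15/26))/6 = -(130 + 540/13)/6 = -⅙*2230/13 = -1115/39 ≈ -28.590)
1/(l + w(0*(-56))) = 1/(-1115/39 + 0*(-56)) = 1/(-1115/39 + 0) = 1/(-1115/39) = -39/1115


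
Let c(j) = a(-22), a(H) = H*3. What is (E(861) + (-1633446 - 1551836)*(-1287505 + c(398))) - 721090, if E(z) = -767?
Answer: 4101276008165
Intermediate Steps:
a(H) = 3*H
c(j) = -66 (c(j) = 3*(-22) = -66)
(E(861) + (-1633446 - 1551836)*(-1287505 + c(398))) - 721090 = (-767 + (-1633446 - 1551836)*(-1287505 - 66)) - 721090 = (-767 - 3185282*(-1287571)) - 721090 = (-767 + 4101276730022) - 721090 = 4101276729255 - 721090 = 4101276008165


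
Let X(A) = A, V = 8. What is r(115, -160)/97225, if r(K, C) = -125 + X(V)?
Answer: -117/97225 ≈ -0.0012034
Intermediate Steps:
r(K, C) = -117 (r(K, C) = -125 + 8 = -117)
r(115, -160)/97225 = -117/97225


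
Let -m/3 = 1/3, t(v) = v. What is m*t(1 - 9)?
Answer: 8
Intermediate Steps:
m = -1 (m = -3/3 = -3*1/3 = -1)
m*t(1 - 9) = -(1 - 9) = -1*(-8) = 8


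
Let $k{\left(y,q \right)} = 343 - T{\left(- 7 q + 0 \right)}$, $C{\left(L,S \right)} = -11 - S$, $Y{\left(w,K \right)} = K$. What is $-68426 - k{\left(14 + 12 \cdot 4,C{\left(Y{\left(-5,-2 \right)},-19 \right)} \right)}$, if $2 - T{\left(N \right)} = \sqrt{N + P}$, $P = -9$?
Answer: $-68767 - i \sqrt{65} \approx -68767.0 - 8.0623 i$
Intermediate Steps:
$T{\left(N \right)} = 2 - \sqrt{-9 + N}$ ($T{\left(N \right)} = 2 - \sqrt{N - 9} = 2 - \sqrt{-9 + N}$)
$k{\left(y,q \right)} = 341 + \sqrt{-9 - 7 q}$ ($k{\left(y,q \right)} = 343 - \left(2 - \sqrt{-9 + \left(- 7 q + 0\right)}\right) = 343 - \left(2 - \sqrt{-9 - 7 q}\right) = 343 + \left(-2 + \sqrt{-9 - 7 q}\right) = 341 + \sqrt{-9 - 7 q}$)
$-68426 - k{\left(14 + 12 \cdot 4,C{\left(Y{\left(-5,-2 \right)},-19 \right)} \right)} = -68426 - \left(341 + \sqrt{-9 - 7 \left(-11 - -19\right)}\right) = -68426 - \left(341 + \sqrt{-9 - 7 \left(-11 + 19\right)}\right) = -68426 - \left(341 + \sqrt{-9 - 56}\right) = -68426 - \left(341 + \sqrt{-65}\right) = -68426 - \left(341 + i \sqrt{65}\right) = -68767 - i \sqrt{65}$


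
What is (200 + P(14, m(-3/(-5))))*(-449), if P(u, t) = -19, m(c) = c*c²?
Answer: -81269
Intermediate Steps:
m(c) = c³
(200 + P(14, m(-3/(-5))))*(-449) = (200 - 19)*(-449) = 181*(-449) = -81269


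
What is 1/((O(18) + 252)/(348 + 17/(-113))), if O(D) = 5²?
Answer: 39307/31301 ≈ 1.2558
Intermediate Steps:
O(D) = 25
1/((O(18) + 252)/(348 + 17/(-113))) = 1/((25 + 252)/(348 + 17/(-113))) = 1/(277/(348 + 17*(-1/113))) = 1/(277/(348 - 17/113)) = 1/(277/(39307/113)) = 1/(277*(113/39307)) = 1/(31301/39307) = 39307/31301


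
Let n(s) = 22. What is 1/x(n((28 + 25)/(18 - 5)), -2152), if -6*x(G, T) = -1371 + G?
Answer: 6/1349 ≈ 0.0044477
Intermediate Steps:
x(G, T) = 457/2 - G/6 (x(G, T) = -(-1371 + G)/6 = 457/2 - G/6)
1/x(n((28 + 25)/(18 - 5)), -2152) = 1/(457/2 - 1/6*22) = 1/(457/2 - 11/3) = 1/(1349/6) = 6/1349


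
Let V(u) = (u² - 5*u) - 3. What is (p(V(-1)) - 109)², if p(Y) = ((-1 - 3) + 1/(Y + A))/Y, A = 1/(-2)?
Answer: 303601/25 ≈ 12144.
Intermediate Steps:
A = -½ ≈ -0.50000
V(u) = -3 + u² - 5*u
p(Y) = (-4 + 1/(-½ + Y))/Y (p(Y) = ((-1 - 3) + 1/(Y - ½))/Y = (-4 + 1/(-½ + Y))/Y)
(p(V(-1)) - 109)² = (2*(3 - 4*(-3 + (-1)² - 5*(-1)))/((-3 + (-1)² - 5*(-1))*(-1 + 2*(-3 + (-1)² - 5*(-1)))) - 109)² = (2*(3 - 4*(-3 + 1 + 5))/((-3 + 1 + 5)*(-1 + 2*(-3 + 1 + 5))) - 109)² = (2*(3 - 4*3)/(3*(-1 + 2*3)) - 109)² = (2*(⅓)*(3 - 12)/(-1 + 6) - 109)² = (2*(⅓)*(-9)/5 - 109)² = (2*(⅓)*(⅕)*(-9) - 109)² = (-6/5 - 109)² = (-551/5)² = 303601/25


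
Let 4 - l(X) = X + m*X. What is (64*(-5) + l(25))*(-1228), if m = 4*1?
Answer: 541548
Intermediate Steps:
m = 4
l(X) = 4 - 5*X (l(X) = 4 - (X + 4*X) = 4 - 5*X)
(64*(-5) + l(25))*(-1228) = (64*(-5) + (4 - 5*25))*(-1228) = (-320 + (4 - 125))*(-1228) = (-320 - 121)*(-1228) = -441*(-1228) = 541548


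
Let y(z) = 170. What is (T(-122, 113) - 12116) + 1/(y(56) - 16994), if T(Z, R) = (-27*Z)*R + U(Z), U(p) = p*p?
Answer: 6308831759/16824 ≈ 3.7499e+5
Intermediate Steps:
U(p) = p²
T(Z, R) = Z² - 27*R*Z (T(Z, R) = (-27*Z)*R + Z² = -27*R*Z + Z² = Z² - 27*R*Z)
(T(-122, 113) - 12116) + 1/(y(56) - 16994) = (-122*(-122 - 27*113) - 12116) + 1/(170 - 16994) = (-122*(-122 - 3051) - 12116) + 1/(-16824) = (-122*(-3173) - 12116) - 1/16824 = (387106 - 12116) - 1/16824 = 374990 - 1/16824 = 6308831759/16824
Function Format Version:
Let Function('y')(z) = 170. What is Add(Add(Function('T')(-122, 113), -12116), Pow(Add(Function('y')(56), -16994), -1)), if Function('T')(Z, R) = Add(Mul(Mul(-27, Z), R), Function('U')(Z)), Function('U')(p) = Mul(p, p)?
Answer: Rational(6308831759, 16824) ≈ 3.7499e+5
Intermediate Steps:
Function('U')(p) = Pow(p, 2)
Function('T')(Z, R) = Add(Pow(Z, 2), Mul(-27, R, Z)) (Function('T')(Z, R) = Add(Mul(Mul(-27, Z), R), Pow(Z, 2)) = Add(Mul(-27, R, Z), Pow(Z, 2)) = Add(Pow(Z, 2), Mul(-27, R, Z)))
Add(Add(Function('T')(-122, 113), -12116), Pow(Add(Function('y')(56), -16994), -1)) = Add(Add(Mul(-122, Add(-122, Mul(-27, 113))), -12116), Pow(Add(170, -16994), -1)) = Add(Add(Mul(-122, Add(-122, -3051)), -12116), Pow(-16824, -1)) = Add(Add(Mul(-122, -3173), -12116), Rational(-1, 16824)) = Add(Add(387106, -12116), Rational(-1, 16824)) = Add(374990, Rational(-1, 16824)) = Rational(6308831759, 16824)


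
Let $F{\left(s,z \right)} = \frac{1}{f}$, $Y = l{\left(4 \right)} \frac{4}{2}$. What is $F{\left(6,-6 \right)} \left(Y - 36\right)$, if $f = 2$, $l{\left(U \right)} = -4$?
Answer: $-22$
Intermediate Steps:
$Y = -8$ ($Y = - 4 \cdot \frac{4}{2} = - 4 \cdot 4 \cdot \frac{1}{2} = \left(-4\right) 2 = -8$)
$F{\left(s,z \right)} = \frac{1}{2}$
$F{\left(6,-6 \right)} \left(Y - 36\right) = \frac{-8 - 36}{2} = \frac{1}{2} \left(-44\right) = -22$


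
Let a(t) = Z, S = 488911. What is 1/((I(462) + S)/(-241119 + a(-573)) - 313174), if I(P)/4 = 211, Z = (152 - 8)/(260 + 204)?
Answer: -6992442/2189865233803 ≈ -3.1931e-6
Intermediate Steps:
Z = 9/29 (Z = 144/464 = 144*(1/464) = 9/29 ≈ 0.31034)
a(t) = 9/29
I(P) = 844 (I(P) = 4*211 = 844)
1/((I(462) + S)/(-241119 + a(-573)) - 313174) = 1/((844 + 488911)/(-241119 + 9/29) - 313174) = 1/(489755/(-6992442/29) - 313174) = 1/(489755*(-29/6992442) - 313174) = 1/(-14202895/6992442 - 313174) = 1/(-2189865233803/6992442) = -6992442/2189865233803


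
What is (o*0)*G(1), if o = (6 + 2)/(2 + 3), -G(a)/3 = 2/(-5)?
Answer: 0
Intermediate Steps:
G(a) = 6/5 (G(a) = -6/(-5) = -6*(-1)/5 = -3*(-⅖) = 6/5)
o = 8/5 ≈ 1.6000
(o*0)*G(1) = ((8/5)*0)*(6/5) = 0*(6/5) = 0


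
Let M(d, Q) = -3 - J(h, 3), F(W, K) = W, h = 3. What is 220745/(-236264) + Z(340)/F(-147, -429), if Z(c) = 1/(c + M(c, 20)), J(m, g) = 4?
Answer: -1543703537/1652194152 ≈ -0.93434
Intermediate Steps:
M(d, Q) = -7 (M(d, Q) = -3 - 1*4 = -3 - 4 = -7)
Z(c) = 1/(-7 + c) (Z(c) = 1/(c - 7) = 1/(-7 + c))
220745/(-236264) + Z(340)/F(-147, -429) = 220745/(-236264) + 1/((-7 + 340)*(-147)) = 220745*(-1/236264) - 1/147/333 = -31535/33752 + (1/333)*(-1/147) = -31535/33752 - 1/48951 = -1543703537/1652194152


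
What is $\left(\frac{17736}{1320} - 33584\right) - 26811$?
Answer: $- \frac{3320986}{55} \approx -60382.0$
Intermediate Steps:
$\left(\frac{17736}{1320} - 33584\right) - 26811 = \left(17736 \cdot \frac{1}{1320} - 33584\right) - 26811 = \left(\frac{739}{55} - 33584\right) - 26811 = - \frac{1846381}{55} - 26811 = - \frac{3320986}{55}$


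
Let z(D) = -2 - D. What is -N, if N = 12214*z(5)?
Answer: 85498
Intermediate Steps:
N = -85498 (N = 12214*(-2 - 1*5) = 12214*(-2 - 5) = 12214*(-7) = -85498)
-N = -1*(-85498) = 85498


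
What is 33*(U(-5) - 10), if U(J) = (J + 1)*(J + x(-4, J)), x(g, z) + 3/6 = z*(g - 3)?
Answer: -4224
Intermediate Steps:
x(g, z) = -1/2 + z*(-3 + g) (x(g, z) = -1/2 + z*(g - 3) = -1/2 + z*(-3 + g))
U(J) = (1 + J)*(-1/2 - 6*J) (U(J) = (J + 1)*(J + (-1/2 - 3*J - 4*J)) = (1 + J)*(J + (-1/2 - 7*J)) = (1 + J)*(-1/2 - 6*J))
33*(U(-5) - 10) = 33*((-1/2 - 6*(-5)**2 - 13/2*(-5)) - 10) = 33*((-1/2 - 6*25 + 65/2) - 10) = 33*((-1/2 - 150 + 65/2) - 10) = 33*(-118 - 10) = 33*(-128) = -4224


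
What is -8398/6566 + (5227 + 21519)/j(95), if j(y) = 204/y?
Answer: 4170409807/334866 ≈ 12454.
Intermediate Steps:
-8398/6566 + (5227 + 21519)/j(95) = -8398/6566 + (5227 + 21519)/((204/95)) = -8398*1/6566 + 26746/((204*(1/95))) = -4199/3283 + 26746/(204/95) = -4199/3283 + 26746*(95/204) = -4199/3283 + 1270435/102 = 4170409807/334866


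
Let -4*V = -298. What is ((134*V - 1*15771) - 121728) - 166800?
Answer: -294316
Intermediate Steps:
V = 149/2 (V = -¼*(-298) = 149/2 ≈ 74.500)
((134*V - 1*15771) - 121728) - 166800 = ((134*(149/2) - 1*15771) - 121728) - 166800 = ((9983 - 15771) - 121728) - 166800 = (-5788 - 121728) - 166800 = -127516 - 166800 = -294316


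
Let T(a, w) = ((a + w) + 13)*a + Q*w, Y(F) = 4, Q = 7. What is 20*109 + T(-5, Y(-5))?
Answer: 2148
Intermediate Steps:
T(a, w) = 7*w + a*(13 + a + w) (T(a, w) = ((a + w) + 13)*a + 7*w = (13 + a + w)*a + 7*w = a*(13 + a + w) + 7*w = 7*w + a*(13 + a + w))
20*109 + T(-5, Y(-5)) = 20*109 + ((-5)**2 + 7*4 + 13*(-5) - 5*4) = 2180 + (25 + 28 - 65 - 20) = 2180 - 32 = 2148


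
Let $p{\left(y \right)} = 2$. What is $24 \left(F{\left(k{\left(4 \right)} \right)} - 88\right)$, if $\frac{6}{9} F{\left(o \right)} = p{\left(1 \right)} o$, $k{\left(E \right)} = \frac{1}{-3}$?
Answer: $-2136$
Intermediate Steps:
$k{\left(E \right)} = - \frac{1}{3}$
$F{\left(o \right)} = 3 o$ ($F{\left(o \right)} = \frac{3 \cdot 2 o}{2} = 3 o$)
$24 \left(F{\left(k{\left(4 \right)} \right)} - 88\right) = 24 \left(3 \left(- \frac{1}{3}\right) - 88\right) = 24 \left(-1 - 88\right) = 24 \left(-89\right) = -2136$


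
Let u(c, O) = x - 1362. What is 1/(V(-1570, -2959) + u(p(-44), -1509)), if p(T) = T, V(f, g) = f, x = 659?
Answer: -1/2273 ≈ -0.00043995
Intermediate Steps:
u(c, O) = -703 (u(c, O) = 659 - 1362 = -703)
1/(V(-1570, -2959) + u(p(-44), -1509)) = 1/(-1570 - 703) = 1/(-2273) = -1/2273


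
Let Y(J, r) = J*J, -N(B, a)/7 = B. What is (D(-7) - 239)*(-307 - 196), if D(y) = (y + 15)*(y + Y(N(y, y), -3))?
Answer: -9513239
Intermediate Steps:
N(B, a) = -7*B
Y(J, r) = J²
D(y) = (15 + y)*(y + 49*y²) (D(y) = (y + 15)*(y + (-7*y)²) = (15 + y)*(y + 49*y²))
(D(-7) - 239)*(-307 - 196) = (-7*(15 + 49*(-7)² + 736*(-7)) - 239)*(-307 - 196) = (-7*(15 + 49*49 - 5152) - 239)*(-503) = (-7*(15 + 2401 - 5152) - 239)*(-503) = (-7*(-2736) - 239)*(-503) = (19152 - 239)*(-503) = 18913*(-503) = -9513239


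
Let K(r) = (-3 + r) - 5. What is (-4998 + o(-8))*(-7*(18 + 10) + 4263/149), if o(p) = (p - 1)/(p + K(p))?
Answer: 997166121/1192 ≈ 8.3655e+5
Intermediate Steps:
K(r) = -8 + r
o(p) = (-1 + p)/(-8 + 2*p) (o(p) = (p - 1)/(p + (-8 + p)) = (-1 + p)/(-8 + 2*p))
(-4998 + o(-8))*(-7*(18 + 10) + 4263/149) = (-4998 + (-1 - 8)/(2*(-4 - 8)))*(-7*(18 + 10) + 4263/149) = (-4998 + (1/2)*(-9)/(-12))*(-7*28 + 4263*(1/149)) = (-4998 + (1/2)*(-1/12)*(-9))*(-196 + 4263/149) = (-4998 + 3/8)*(-24941/149) = -39981/8*(-24941/149) = 997166121/1192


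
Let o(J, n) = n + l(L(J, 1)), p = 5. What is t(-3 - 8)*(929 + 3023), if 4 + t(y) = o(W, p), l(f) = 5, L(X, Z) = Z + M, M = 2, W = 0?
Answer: 23712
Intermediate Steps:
L(X, Z) = 2 + Z (L(X, Z) = Z + 2 = 2 + Z)
o(J, n) = 5 + n (o(J, n) = n + 5 = 5 + n)
t(y) = 6 (t(y) = -4 + (5 + 5) = -4 + 10 = 6)
t(-3 - 8)*(929 + 3023) = 6*(929 + 3023) = 6*3952 = 23712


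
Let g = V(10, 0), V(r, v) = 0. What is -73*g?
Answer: 0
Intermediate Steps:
g = 0
-73*g = -73*0 = 0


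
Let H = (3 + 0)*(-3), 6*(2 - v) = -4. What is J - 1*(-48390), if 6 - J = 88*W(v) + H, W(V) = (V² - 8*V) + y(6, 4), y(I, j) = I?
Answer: 442157/9 ≈ 49129.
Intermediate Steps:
v = 8/3 (v = 2 - ⅙*(-4) = 2 + ⅔ = 8/3 ≈ 2.6667)
W(V) = 6 + V² - 8*V (W(V) = (V² - 8*V) + 6 = 6 + V² - 8*V)
H = -9 (H = 3*(-3) = -9)
J = 6647/9 (J = 6 - (88*(6 + (8/3)² - 8*8/3) - 9) = 6 - (88*(6 + 64/9 - 64/3) - 9) = 6 - (88*(-74/9) - 9) = 6 - (-6512/9 - 9) = 6 - 1*(-6593/9) = 6 + 6593/9 = 6647/9 ≈ 738.56)
J - 1*(-48390) = 6647/9 - 1*(-48390) = 6647/9 + 48390 = 442157/9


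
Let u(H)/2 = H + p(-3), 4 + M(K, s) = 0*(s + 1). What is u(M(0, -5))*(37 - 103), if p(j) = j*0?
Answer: 528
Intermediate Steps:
p(j) = 0
M(K, s) = -4 (M(K, s) = -4 + 0*(s + 1) = -4 + 0*(1 + s) = -4 + 0 = -4)
u(H) = 2*H (u(H) = 2*(H + 0) = 2*H)
u(M(0, -5))*(37 - 103) = (2*(-4))*(37 - 103) = -8*(-66) = 528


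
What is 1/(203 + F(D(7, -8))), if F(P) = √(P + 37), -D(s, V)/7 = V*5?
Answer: 203/40892 - √317/40892 ≈ 0.0045289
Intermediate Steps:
D(s, V) = -35*V (D(s, V) = -7*V*5 = -35*V)
F(P) = √(37 + P)
1/(203 + F(D(7, -8))) = 1/(203 + √(37 - 35*(-8))) = 1/(203 + √(37 + 280)) = 1/(203 + √317)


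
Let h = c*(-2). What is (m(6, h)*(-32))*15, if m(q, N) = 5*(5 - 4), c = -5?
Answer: -2400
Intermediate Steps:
h = 10 (h = -5*(-2) = 10)
m(q, N) = 5 (m(q, N) = 5*1 = 5)
(m(6, h)*(-32))*15 = (5*(-32))*15 = -160*15 = -2400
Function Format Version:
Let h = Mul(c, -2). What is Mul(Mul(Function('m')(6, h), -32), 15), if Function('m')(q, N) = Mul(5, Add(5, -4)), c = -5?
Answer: -2400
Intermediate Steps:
h = 10 (h = Mul(-5, -2) = 10)
Function('m')(q, N) = 5 (Function('m')(q, N) = Mul(5, 1) = 5)
Mul(Mul(Function('m')(6, h), -32), 15) = Mul(Mul(5, -32), 15) = Mul(-160, 15) = -2400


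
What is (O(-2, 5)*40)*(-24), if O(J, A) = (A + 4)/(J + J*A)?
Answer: 720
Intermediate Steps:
O(J, A) = (4 + A)/(J + A*J)
(O(-2, 5)*40)*(-24) = (((4 + 5)/((-2)*(1 + 5)))*40)*(-24) = (-½*9/6*40)*(-24) = (-½*⅙*9*40)*(-24) = -¾*40*(-24) = -30*(-24) = 720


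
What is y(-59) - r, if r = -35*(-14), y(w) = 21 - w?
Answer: -410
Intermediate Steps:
r = 490
y(-59) - r = (21 - 1*(-59)) - 1*490 = (21 + 59) - 490 = 80 - 490 = -410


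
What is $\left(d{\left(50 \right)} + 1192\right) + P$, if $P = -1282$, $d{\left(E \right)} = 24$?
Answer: $-66$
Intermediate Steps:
$\left(d{\left(50 \right)} + 1192\right) + P = \left(24 + 1192\right) - 1282 = 1216 - 1282 = -66$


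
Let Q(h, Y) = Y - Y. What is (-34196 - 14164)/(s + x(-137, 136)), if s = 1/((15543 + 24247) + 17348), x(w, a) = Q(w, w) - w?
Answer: -2763193680/7827907 ≈ -352.99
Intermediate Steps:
Q(h, Y) = 0
x(w, a) = -w (x(w, a) = 0 - w = -w)
s = 1/57138 (s = 1/(39790 + 17348) = 1/57138 ≈ 1.7501e-5)
(-34196 - 14164)/(s + x(-137, 136)) = (-34196 - 14164)/(1/57138 - 1*(-137)) = -48360/(1/57138 + 137) = -48360/7827907/57138 = -48360*57138/7827907 = -2763193680/7827907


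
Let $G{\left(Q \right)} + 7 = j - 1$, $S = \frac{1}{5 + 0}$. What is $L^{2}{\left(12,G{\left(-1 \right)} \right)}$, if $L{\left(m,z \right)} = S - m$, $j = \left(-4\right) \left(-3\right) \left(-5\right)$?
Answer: $\frac{3481}{25} \approx 139.24$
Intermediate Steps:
$S = \frac{1}{5} \approx 0.2$
$j = -60$ ($j = 12 \left(-5\right) = -60$)
$G{\left(Q \right)} = -68$ ($G{\left(Q \right)} = -7 - 61 = -68$)
$L{\left(m,z \right)} = \frac{1}{5} - m$
$L^{2}{\left(12,G{\left(-1 \right)} \right)} = \left(\frac{1}{5} - 12\right)^{2} = \left(- \frac{59}{5}\right)^{2} = \frac{3481}{25}$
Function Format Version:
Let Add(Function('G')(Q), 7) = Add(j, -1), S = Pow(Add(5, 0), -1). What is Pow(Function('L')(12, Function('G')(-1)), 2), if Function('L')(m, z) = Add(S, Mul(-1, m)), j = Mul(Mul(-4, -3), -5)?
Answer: Rational(3481, 25) ≈ 139.24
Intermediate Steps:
S = Rational(1, 5) (S = Pow(5, -1) = Rational(1, 5) ≈ 0.20000)
j = -60 (j = Mul(12, -5) = -60)
Function('G')(Q) = -68 (Function('G')(Q) = Add(-7, Add(-60, -1)) = Add(-7, -61) = -68)
Function('L')(m, z) = Add(Rational(1, 5), Mul(-1, m))
Pow(Function('L')(12, Function('G')(-1)), 2) = Pow(Add(Rational(1, 5), Mul(-1, 12)), 2) = Pow(Add(Rational(1, 5), -12), 2) = Pow(Rational(-59, 5), 2) = Rational(3481, 25)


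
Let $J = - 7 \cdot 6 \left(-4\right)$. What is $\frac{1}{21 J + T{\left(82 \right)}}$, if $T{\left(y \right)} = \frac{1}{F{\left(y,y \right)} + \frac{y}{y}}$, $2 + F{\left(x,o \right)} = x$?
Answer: $\frac{81}{285769} \approx 0.00028345$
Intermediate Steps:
$F{\left(x,o \right)} = -2 + x$
$J = 168$ ($J = - 42 \left(-4\right) = \left(-1\right) \left(-168\right) = 168$)
$T{\left(y \right)} = \frac{1}{-1 + y}$ ($T{\left(y \right)} = \frac{1}{\left(-2 + y\right) + \frac{y}{y}} = \frac{1}{\left(-2 + y\right) + 1} = \frac{1}{-1 + y}$)
$\frac{1}{21 J + T{\left(82 \right)}} = \frac{1}{21 \cdot 168 + \frac{1}{-1 + 82}} = \frac{1}{3528 + \frac{1}{81}} = \frac{1}{\frac{285769}{81}} = \frac{81}{285769}$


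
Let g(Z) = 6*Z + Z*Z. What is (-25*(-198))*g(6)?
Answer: 356400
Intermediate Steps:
g(Z) = Z² + 6*Z (g(Z) = 6*Z + Z² = Z² + 6*Z)
(-25*(-198))*g(6) = (-25*(-198))*(6*(6 + 6)) = 4950*(6*12) = 4950*72 = 356400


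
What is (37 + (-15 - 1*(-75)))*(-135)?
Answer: -13095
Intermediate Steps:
(37 + (-15 - 1*(-75)))*(-135) = (37 + (-15 + 75))*(-135) = (37 + 60)*(-135) = 97*(-135) = -13095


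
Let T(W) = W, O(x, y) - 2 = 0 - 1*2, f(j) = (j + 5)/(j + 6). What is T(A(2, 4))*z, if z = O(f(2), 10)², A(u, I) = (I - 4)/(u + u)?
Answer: 0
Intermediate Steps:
f(j) = (5 + j)/(6 + j)
O(x, y) = 0 (O(x, y) = 2 + (0 - 1*2) = 2 + (0 - 2) = 2 - 2 = 0)
A(u, I) = (-4 + I)/(2*u) (A(u, I) = (-4 + I)/((2*u)) = (-4 + I)*(1/(2*u)) = (-4 + I)/(2*u))
z = 0 (z = 0² = 0)
T(A(2, 4))*z = ((½)*(-4 + 4)/2)*0 = ((½)*(½)*0)*0 = 0*0 = 0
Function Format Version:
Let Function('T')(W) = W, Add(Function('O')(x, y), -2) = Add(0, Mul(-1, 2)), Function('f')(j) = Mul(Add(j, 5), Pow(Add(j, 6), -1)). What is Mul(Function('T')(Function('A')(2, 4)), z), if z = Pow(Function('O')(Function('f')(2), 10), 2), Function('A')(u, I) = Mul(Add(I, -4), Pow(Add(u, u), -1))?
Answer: 0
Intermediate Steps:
Function('f')(j) = Mul(Pow(Add(6, j), -1), Add(5, j)) (Function('f')(j) = Mul(Add(5, j), Pow(Add(6, j), -1)) = Mul(Pow(Add(6, j), -1), Add(5, j)))
Function('O')(x, y) = 0 (Function('O')(x, y) = Add(2, Add(0, Mul(-1, 2))) = Add(2, Add(0, -2)) = Add(2, -2) = 0)
Function('A')(u, I) = Mul(Rational(1, 2), Pow(u, -1), Add(-4, I)) (Function('A')(u, I) = Mul(Add(-4, I), Pow(Mul(2, u), -1)) = Mul(Add(-4, I), Mul(Rational(1, 2), Pow(u, -1))) = Mul(Rational(1, 2), Pow(u, -1), Add(-4, I)))
z = 0 (z = Pow(0, 2) = 0)
Mul(Function('T')(Function('A')(2, 4)), z) = Mul(Mul(Rational(1, 2), Pow(2, -1), Add(-4, 4)), 0) = Mul(Mul(Rational(1, 2), Rational(1, 2), 0), 0) = Mul(0, 0) = 0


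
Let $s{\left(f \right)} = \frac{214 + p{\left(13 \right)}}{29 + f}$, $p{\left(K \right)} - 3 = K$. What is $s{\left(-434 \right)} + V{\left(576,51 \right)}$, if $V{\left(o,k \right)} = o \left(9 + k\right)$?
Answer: $\frac{2799314}{81} \approx 34559.0$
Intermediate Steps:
$p{\left(K \right)} = 3 + K$
$s{\left(f \right)} = \frac{230}{29 + f}$ ($s{\left(f \right)} = \frac{214 + \left(3 + 13\right)}{29 + f} = \frac{214 + 16}{29 + f} = \frac{230}{29 + f}$)
$s{\left(-434 \right)} + V{\left(576,51 \right)} = \frac{230}{29 - 434} + 576 \left(9 + 51\right) = \frac{230}{-405} + 576 \cdot 60 = 230 \left(- \frac{1}{405}\right) + 34560 = - \frac{46}{81} + 34560 = \frac{2799314}{81}$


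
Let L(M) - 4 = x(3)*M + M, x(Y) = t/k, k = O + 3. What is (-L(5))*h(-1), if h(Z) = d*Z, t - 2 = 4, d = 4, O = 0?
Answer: 76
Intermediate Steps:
t = 6 (t = 2 + 4 = 6)
k = 3 (k = 0 + 3 = 3)
x(Y) = 2 (x(Y) = 6/3 = 6*(1/3) = 2)
h(Z) = 4*Z
L(M) = 4 + 3*M (L(M) = 4 + (2*M + M) = 4 + 3*M)
(-L(5))*h(-1) = (-(4 + 3*5))*(4*(-1)) = -(4 + 15)*(-4) = -1*19*(-4) = -19*(-4) = 76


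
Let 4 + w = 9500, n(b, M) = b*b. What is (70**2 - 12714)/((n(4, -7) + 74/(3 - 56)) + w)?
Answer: -207071/252031 ≈ -0.82161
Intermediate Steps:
n(b, M) = b**2
w = 9496 (w = -4 + 9500 = 9496)
(70**2 - 12714)/((n(4, -7) + 74/(3 - 56)) + w) = (70**2 - 12714)/((4**2 + 74/(3 - 56)) + 9496) = (4900 - 12714)/((16 + 74/(-53)) + 9496) = -7814/((16 + 74*(-1/53)) + 9496) = -7814/((16 - 74/53) + 9496) = -7814/(774/53 + 9496) = -7814/504062/53 = -7814*53/504062 = -207071/252031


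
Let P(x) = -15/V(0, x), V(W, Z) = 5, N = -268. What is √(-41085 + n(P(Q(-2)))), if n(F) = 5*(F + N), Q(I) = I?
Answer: 2*I*√10610 ≈ 206.01*I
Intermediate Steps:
P(x) = -3 (P(x) = -15/5 = -15*⅕ = -3)
n(F) = -1340 + 5*F (n(F) = 5*(F - 268) = 5*(-268 + F) = -1340 + 5*F)
√(-41085 + n(P(Q(-2)))) = √(-41085 + (-1340 + 5*(-3))) = √(-41085 + (-1340 - 15)) = √(-41085 - 1355) = √(-42440) = 2*I*√10610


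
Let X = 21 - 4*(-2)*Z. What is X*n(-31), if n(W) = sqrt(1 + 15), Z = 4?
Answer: 212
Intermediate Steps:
X = 53 (X = 21 - 4*(-2)*4 = 21 - (-8)*4 = 21 - 1*(-32) = 21 + 32 = 53)
n(W) = 4 (n(W) = sqrt(16) = 4)
X*n(-31) = 53*4 = 212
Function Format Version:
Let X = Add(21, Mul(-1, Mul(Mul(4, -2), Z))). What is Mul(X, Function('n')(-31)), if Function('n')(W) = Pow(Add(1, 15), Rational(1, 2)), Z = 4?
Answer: 212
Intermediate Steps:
X = 53 (X = Add(21, Mul(-1, Mul(Mul(4, -2), 4))) = Add(21, Mul(-1, Mul(-8, 4))) = Add(21, Mul(-1, -32)) = Add(21, 32) = 53)
Function('n')(W) = 4 (Function('n')(W) = Pow(16, Rational(1, 2)) = 4)
Mul(X, Function('n')(-31)) = Mul(53, 4) = 212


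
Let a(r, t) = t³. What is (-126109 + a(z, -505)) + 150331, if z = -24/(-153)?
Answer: -128763403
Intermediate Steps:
z = 8/51 (z = -24*(-1/153) = 8/51 ≈ 0.15686)
(-126109 + a(z, -505)) + 150331 = (-126109 + (-505)³) + 150331 = (-126109 - 128787625) + 150331 = -128913734 + 150331 = -128763403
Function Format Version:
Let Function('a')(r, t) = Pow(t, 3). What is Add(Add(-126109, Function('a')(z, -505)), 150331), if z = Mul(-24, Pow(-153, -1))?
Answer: -128763403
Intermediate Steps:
z = Rational(8, 51) (z = Mul(-24, Rational(-1, 153)) = Rational(8, 51) ≈ 0.15686)
Add(Add(-126109, Function('a')(z, -505)), 150331) = Add(Add(-126109, Pow(-505, 3)), 150331) = Add(Add(-126109, -128787625), 150331) = Add(-128913734, 150331) = -128763403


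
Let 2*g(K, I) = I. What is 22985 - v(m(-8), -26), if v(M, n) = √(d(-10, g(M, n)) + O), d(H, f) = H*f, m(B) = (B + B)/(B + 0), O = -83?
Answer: 22985 - √47 ≈ 22978.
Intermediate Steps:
g(K, I) = I/2
m(B) = 2 (m(B) = (2*B)/B = 2)
v(M, n) = √(-83 - 5*n) (v(M, n) = √(-5*n - 83) = √(-83 - 5*n))
22985 - v(m(-8), -26) = 22985 - √(-83 - 5*(-26)) = 22985 - √(-83 + 130) = 22985 - √47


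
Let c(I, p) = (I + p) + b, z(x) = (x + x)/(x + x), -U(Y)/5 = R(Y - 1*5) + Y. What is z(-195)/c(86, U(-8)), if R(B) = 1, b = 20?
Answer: 1/141 ≈ 0.0070922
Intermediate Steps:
U(Y) = -5 - 5*Y (U(Y) = -5*(1 + Y) = -5 - 5*Y)
z(x) = 1 (z(x) = (2*x)/((2*x)) = (2*x)*(1/(2*x)) = 1)
c(I, p) = 20 + I + p (c(I, p) = (I + p) + 20 = 20 + I + p)
z(-195)/c(86, U(-8)) = 1/(20 + 86 + (-5 - 5*(-8))) = 1/(20 + 86 + (-5 + 40)) = 1/(20 + 86 + 35) = 1/141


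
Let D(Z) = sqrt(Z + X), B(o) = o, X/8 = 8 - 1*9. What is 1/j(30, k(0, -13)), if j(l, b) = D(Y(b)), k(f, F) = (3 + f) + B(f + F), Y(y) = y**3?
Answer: -I*sqrt(7)/84 ≈ -0.031497*I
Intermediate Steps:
X = -8 (X = 8*(8 - 1*9) = 8*(8 - 9) = 8*(-1) = -8)
k(f, F) = 3 + F + 2*f (k(f, F) = (3 + f) + (f + F) = (3 + f) + (F + f) = 3 + F + 2*f)
D(Z) = sqrt(-8 + Z) (D(Z) = sqrt(Z - 8) = sqrt(-8 + Z))
j(l, b) = sqrt(-8 + b**3)
1/j(30, k(0, -13)) = 1/(sqrt(-8 + (3 - 13 + 2*0)**3)) = 1/(sqrt(-8 + (3 - 13 + 0)**3)) = 1/(sqrt(-8 + (-10)**3)) = 1/(sqrt(-8 - 1000)) = 1/(sqrt(-1008)) = 1/(12*I*sqrt(7)) = -I*sqrt(7)/84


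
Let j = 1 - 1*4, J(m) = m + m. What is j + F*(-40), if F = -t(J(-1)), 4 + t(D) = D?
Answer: -243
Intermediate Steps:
J(m) = 2*m
t(D) = -4 + D
F = 6 (F = -(-4 + 2*(-1)) = -(-4 - 2) = -1*(-6) = 6)
j = -3 (j = 1 - 4 = -3)
j + F*(-40) = -3 + 6*(-40) = -3 - 240 = -243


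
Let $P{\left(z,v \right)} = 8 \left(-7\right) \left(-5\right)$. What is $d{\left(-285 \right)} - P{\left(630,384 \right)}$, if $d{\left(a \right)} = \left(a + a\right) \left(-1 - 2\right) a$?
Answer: $-487630$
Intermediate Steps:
$P{\left(z,v \right)} = 280$ ($P{\left(z,v \right)} = \left(-56\right) \left(-5\right) = 280$)
$d{\left(a \right)} = - 6 a^{2}$ ($d{\left(a \right)} = 2 a \left(-3\right) a = - 6 a a = - 6 a^{2}$)
$d{\left(-285 \right)} - P{\left(630,384 \right)} = - 6 \left(-285\right)^{2} - 280 = \left(-6\right) 81225 - 280 = -487350 - 280 = -487630$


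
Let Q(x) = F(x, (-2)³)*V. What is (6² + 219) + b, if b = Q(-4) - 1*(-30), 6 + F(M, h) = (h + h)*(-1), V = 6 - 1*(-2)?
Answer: 365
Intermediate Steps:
V = 8 (V = 6 + 2 = 8)
F(M, h) = -6 - 2*h (F(M, h) = -6 + (h + h)*(-1) = -6 + (2*h)*(-1) = -6 - 2*h)
Q(x) = 80 (Q(x) = (-6 - 2*(-2)³)*8 = (-6 - 2*(-8))*8 = (-6 + 16)*8 = 10*8 = 80)
b = 110 (b = 80 - 1*(-30) = 80 + 30 = 110)
(6² + 219) + b = (6² + 219) + 110 = (36 + 219) + 110 = 255 + 110 = 365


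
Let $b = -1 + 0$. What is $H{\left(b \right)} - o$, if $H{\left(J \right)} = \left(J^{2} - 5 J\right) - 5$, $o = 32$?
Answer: $-31$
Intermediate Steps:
$b = -1$
$H{\left(J \right)} = -5 + J^{2} - 5 J$
$H{\left(b \right)} - o = \left(-5 + \left(-1\right)^{2} - -5\right) - 32 = \left(-5 + 1 + 5\right) - 32 = 1 - 32 = -31$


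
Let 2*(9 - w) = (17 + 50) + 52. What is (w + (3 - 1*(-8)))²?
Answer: 6241/4 ≈ 1560.3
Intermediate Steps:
w = -101/2 (w = 9 - ((17 + 50) + 52)/2 = 9 - (67 + 52)/2 = 9 - ½*119 = 9 - 119/2 = -101/2 ≈ -50.500)
(w + (3 - 1*(-8)))² = (-101/2 + (3 - 1*(-8)))² = (-101/2 + (3 + 8))² = (-101/2 + 11)² = (-79/2)² = 6241/4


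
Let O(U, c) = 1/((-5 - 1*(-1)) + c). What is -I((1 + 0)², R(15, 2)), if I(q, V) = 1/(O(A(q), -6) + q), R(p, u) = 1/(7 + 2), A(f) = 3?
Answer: -10/9 ≈ -1.1111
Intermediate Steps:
R(p, u) = ⅑ (R(p, u) = 1/9 = ⅑)
O(U, c) = 1/(-4 + c) (O(U, c) = 1/((-5 + 1) + c) = 1/(-4 + c))
I(q, V) = 1/(-⅒ + q) (I(q, V) = 1/(1/(-4 - 6) + q) = 1/(1/(-10) + q) = 1/(-⅒ + q))
-I((1 + 0)², R(15, 2)) = -10/(-1 + 10*(1 + 0)²) = -10/(-1 + 10*1²) = -10/(-1 + 10*1) = -10/(-1 + 10) = -10/9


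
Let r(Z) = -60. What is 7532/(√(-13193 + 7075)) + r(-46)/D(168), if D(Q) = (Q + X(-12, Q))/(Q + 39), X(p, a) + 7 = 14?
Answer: -2484/35 - 538*I*√6118/437 ≈ -70.971 - 96.295*I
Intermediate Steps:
X(p, a) = 7 (X(p, a) = -7 + 14 = 7)
D(Q) = (7 + Q)/(39 + Q) (D(Q) = (Q + 7)/(Q + 39) = (7 + Q)/(39 + Q))
7532/(√(-13193 + 7075)) + r(-46)/D(168) = 7532/(√(-13193 + 7075)) - 60*(39 + 168)/(7 + 168) = 7532/(√(-6118)) - 60/(175/207) = 7532/((I*√6118)) - 60/((1/207)*175) = 7532*(-I*√6118/6118) - 60/175/207 = -538*I*√6118/437 - 60*207/175 = -538*I*√6118/437 - 2484/35 = -2484/35 - 538*I*√6118/437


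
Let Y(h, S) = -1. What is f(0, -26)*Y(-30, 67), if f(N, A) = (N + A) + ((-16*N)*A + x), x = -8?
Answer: 34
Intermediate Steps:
f(N, A) = -8 + A + N - 16*A*N (f(N, A) = (N + A) + ((-16*N)*A - 8) = (A + N) + (-16*A*N - 8) = (A + N) + (-8 - 16*A*N) = -8 + A + N - 16*A*N)
f(0, -26)*Y(-30, 67) = (-8 - 26 + 0 - 16*(-26)*0)*(-1) = (-8 - 26 + 0 + 0)*(-1) = -34*(-1) = 34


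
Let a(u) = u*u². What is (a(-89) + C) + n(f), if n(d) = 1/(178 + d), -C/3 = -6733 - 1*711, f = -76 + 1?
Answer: -70311610/103 ≈ -6.8264e+5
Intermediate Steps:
f = -75
a(u) = u³
C = 22332 (C = -3*(-6733 - 1*711) = -3*(-6733 - 711) = -3*(-7444) = 22332)
(a(-89) + C) + n(f) = ((-89)³ + 22332) + 1/(178 - 75) = (-704969 + 22332) + 1/103 = -682637 + 1/103 = -70311610/103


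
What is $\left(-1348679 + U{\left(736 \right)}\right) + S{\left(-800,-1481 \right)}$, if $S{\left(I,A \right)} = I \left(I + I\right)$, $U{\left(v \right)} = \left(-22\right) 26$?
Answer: $-69251$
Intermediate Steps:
$U{\left(v \right)} = -572$
$S{\left(I,A \right)} = 2 I^{2}$ ($S{\left(I,A \right)} = I 2 I = 2 I^{2}$)
$\left(-1348679 + U{\left(736 \right)}\right) + S{\left(-800,-1481 \right)} = \left(-1348679 - 572\right) + 2 \left(-800\right)^{2} = -1349251 + 2 \cdot 640000 = -1349251 + 1280000 = -69251$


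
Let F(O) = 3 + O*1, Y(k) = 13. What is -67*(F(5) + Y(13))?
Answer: -1407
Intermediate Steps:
F(O) = 3 + O
-67*(F(5) + Y(13)) = -67*((3 + 5) + 13) = -67*(8 + 13) = -67*21 = -1407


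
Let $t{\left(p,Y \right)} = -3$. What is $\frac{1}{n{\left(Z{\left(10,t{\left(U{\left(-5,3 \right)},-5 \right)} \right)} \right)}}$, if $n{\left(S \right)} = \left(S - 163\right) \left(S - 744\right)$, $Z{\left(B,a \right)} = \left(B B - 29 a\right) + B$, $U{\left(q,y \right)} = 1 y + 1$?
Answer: $- \frac{1}{18598} \approx -5.3769 \cdot 10^{-5}$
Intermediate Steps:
$U{\left(q,y \right)} = 1 + y$ ($U{\left(q,y \right)} = y + 1 = 1 + y$)
$Z{\left(B,a \right)} = B + B^{2} - 29 a$ ($Z{\left(B,a \right)} = \left(B^{2} - 29 a\right) + B = B + B^{2} - 29 a$)
$n{\left(S \right)} = \left(-744 + S\right) \left(-163 + S\right)$ ($n{\left(S \right)} = \left(-163 + S\right) \left(-744 + S\right) = \left(-744 + S\right) \left(-163 + S\right)$)
$\frac{1}{n{\left(Z{\left(10,t{\left(U{\left(-5,3 \right)},-5 \right)} \right)} \right)}} = \frac{1}{121272 + \left(10 + 10^{2} - -87\right)^{2} - 907 \left(10 + 10^{2} - -87\right)} = \frac{1}{121272 + \left(10 + 100 + 87\right)^{2} - 907 \left(10 + 100 + 87\right)} = \frac{1}{121272 + 197^{2} - 178679} = \frac{1}{121272 + 38809 - 178679} = \frac{1}{-18598} = - \frac{1}{18598}$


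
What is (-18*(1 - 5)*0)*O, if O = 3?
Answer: 0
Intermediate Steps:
(-18*(1 - 5)*0)*O = -18*(1 - 5)*0*3 = -(-72)*0*3 = -18*0*3 = 0*3 = 0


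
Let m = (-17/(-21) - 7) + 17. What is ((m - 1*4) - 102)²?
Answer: 3996001/441 ≈ 9061.2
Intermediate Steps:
m = 227/21 (m = (-17*(-1/21) - 7) + 17 = (17/21 - 7) + 17 = -130/21 + 17 = 227/21 ≈ 10.810)
((m - 1*4) - 102)² = ((227/21 - 1*4) - 102)² = ((227/21 - 4) - 102)² = (143/21 - 102)² = (-1999/21)² = 3996001/441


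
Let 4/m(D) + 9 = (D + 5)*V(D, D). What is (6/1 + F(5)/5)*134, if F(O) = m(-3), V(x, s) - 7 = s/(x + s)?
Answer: 12328/15 ≈ 821.87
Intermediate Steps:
V(x, s) = 7 + s/(s + x) (V(x, s) = 7 + s/(x + s) = 7 + s/(s + x))
m(D) = 4/(57/2 + 15*D/2) (m(D) = 4/(-9 + (D + 5)*((7*D + 8*D)/(D + D))) = 4/(-9 + (5 + D)*((15*D)/((2*D)))) = 4/(-9 + (5 + D)*((1/(2*D))*(15*D))) = 4/(-9 + (5 + D)*(15/2)) = 4/(-9 + (75/2 + 15*D/2)) = 4/(57/2 + 15*D/2))
F(O) = ⅔ (F(O) = 8/(3*(19 + 5*(-3))) = 8/(3*(19 - 15)) = (8/3)/4 = (8/3)*(¼) = ⅔)
(6/1 + F(5)/5)*134 = (6/1 + (⅔)/5)*134 = (6*1 + (⅔)*(⅕))*134 = (6 + 2/15)*134 = (92/15)*134 = 12328/15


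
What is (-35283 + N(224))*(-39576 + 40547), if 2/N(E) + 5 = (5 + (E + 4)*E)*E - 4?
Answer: -391974479801585/11441239 ≈ -3.4260e+7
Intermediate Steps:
N(E) = 2/(-9 + E*(5 + E*(4 + E))) (N(E) = 2/(-5 + ((5 + (E + 4)*E)*E - 4)) = 2/(-5 + ((5 + (4 + E)*E)*E - 4)) = 2/(-5 + ((5 + E*(4 + E))*E - 4)) = 2/(-5 + (E*(5 + E*(4 + E)) - 4)) = 2/(-5 + (-4 + E*(5 + E*(4 + E)))) = 2/(-9 + E*(5 + E*(4 + E))))
(-35283 + N(224))*(-39576 + 40547) = (-35283 + 2/(-9 + 224³ + 4*224² + 5*224))*(-39576 + 40547) = (-35283 + 2/(-9 + 11239424 + 4*50176 + 1120))*971 = (-35283 + 2/(-9 + 11239424 + 200704 + 1120))*971 = (-35283 + 2/11441239)*971 = -403681235635/11441239*971 = -391974479801585/11441239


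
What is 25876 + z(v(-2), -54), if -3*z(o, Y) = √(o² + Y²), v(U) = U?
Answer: 25876 - 2*√730/3 ≈ 25858.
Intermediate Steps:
z(o, Y) = -√(Y² + o²)/3 (z(o, Y) = -√(o² + Y²)/3 = -√(Y² + o²)/3)
25876 + z(v(-2), -54) = 25876 - √((-54)² + (-2)²)/3 = 25876 - √(2916 + 4)/3 = 25876 - 2*√730/3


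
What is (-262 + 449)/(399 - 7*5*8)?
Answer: 11/7 ≈ 1.5714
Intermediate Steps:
(-262 + 449)/(399 - 7*5*8) = 187/(399 - 35*8) = 187/(399 - 280) = 187/119 = 187*(1/119) = 11/7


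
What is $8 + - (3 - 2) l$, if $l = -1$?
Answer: $9$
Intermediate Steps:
$8 + - (3 - 2) l = 8 + - (3 - 2) \left(-1\right) = 8 + \left(-1\right) 1 \left(-1\right) = 8 - -1 = 8 + 1 = 9$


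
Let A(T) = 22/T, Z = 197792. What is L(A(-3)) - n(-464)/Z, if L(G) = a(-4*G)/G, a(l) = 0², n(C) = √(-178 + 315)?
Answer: -√137/197792 ≈ -5.9177e-5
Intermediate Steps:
n(C) = √137
a(l) = 0
L(G) = 0 (L(G) = 0/G = 0)
L(A(-3)) - n(-464)/Z = 0 - √137/197792 = -√137/197792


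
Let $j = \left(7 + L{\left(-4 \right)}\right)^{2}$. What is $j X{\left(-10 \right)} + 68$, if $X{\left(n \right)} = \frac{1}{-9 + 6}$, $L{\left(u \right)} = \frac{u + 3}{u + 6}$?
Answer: $\frac{647}{12} \approx 53.917$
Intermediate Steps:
$L{\left(u \right)} = \frac{3 + u}{6 + u}$
$j = \frac{169}{4}$ ($j = \left(7 + \frac{3 - 4}{6 - 4}\right)^{2} = \left(7 + \frac{1}{2} \left(-1\right)\right)^{2} = \left(7 - \frac{1}{2}\right)^{2} = \left(\frac{13}{2}\right)^{2} = \frac{169}{4} \approx 42.25$)
$X{\left(n \right)} = - \frac{1}{3}$ ($X{\left(n \right)} = \frac{1}{-3} = - \frac{1}{3}$)
$j X{\left(-10 \right)} + 68 = \frac{169}{4} \left(- \frac{1}{3}\right) + 68 = - \frac{169}{12} + 68 = \frac{647}{12}$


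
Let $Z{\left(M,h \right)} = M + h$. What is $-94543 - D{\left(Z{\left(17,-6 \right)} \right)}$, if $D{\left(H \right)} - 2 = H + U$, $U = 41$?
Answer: $-94597$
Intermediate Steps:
$D{\left(H \right)} = 43 + H$ ($D{\left(H \right)} = 2 + \left(H + 41\right) = 2 + \left(41 + H\right) = 43 + H$)
$-94543 - D{\left(Z{\left(17,-6 \right)} \right)} = -94543 - \left(43 + \left(17 - 6\right)\right) = -94543 - \left(43 + 11\right) = -94543 - 54 = -94597$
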